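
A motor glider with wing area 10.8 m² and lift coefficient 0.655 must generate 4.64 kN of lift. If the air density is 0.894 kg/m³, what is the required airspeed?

v = 38.3 m/s

L = ½ρv²S·CL ⇒ v = √(2L/(ρ·S·CL))
v = √(2 × 4640 / (0.894 × 10.8 × 0.655)) = √1467 = 38.3 m/s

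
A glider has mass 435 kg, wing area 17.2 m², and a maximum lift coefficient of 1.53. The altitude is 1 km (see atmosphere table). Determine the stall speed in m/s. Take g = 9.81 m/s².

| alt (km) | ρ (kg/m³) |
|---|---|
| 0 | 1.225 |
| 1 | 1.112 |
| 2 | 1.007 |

V_stall = 17.1 m/s

At 1 km, from the table: ρ = 1.112 kg/m³.
Stall occurs when L = W at CL,max. W = mg = 435 × 9.81 = 4267 N.
From L = ½ρV²S·CL,max = W: V_stall = √(2W/(ρSCL,max)) = √(2·4267/(1.112·17.2·1.53))
V_stall = √291.7 = 17.1 m/s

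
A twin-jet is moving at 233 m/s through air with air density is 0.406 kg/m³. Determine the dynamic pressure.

q = 11000 Pa

q = ½ρv² = ½ × 0.406 × 233² = 11000 Pa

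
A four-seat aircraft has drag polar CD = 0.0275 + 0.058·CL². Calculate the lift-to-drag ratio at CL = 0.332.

L/D = 9.8

CD = 0.0275 + 0.058 × 0.332² = 0.03389
L/D = CL/CD = 0.332 / 0.03389 = 9.8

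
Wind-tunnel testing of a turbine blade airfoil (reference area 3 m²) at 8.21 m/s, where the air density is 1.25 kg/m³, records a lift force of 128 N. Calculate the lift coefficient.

CL = 1.01

From L = ½ρv²S·CL, rearranging gives CL = 2L/(ρv²S).
CL = 2 × 128 / (1.25 × 8.21² × 3) = 1.01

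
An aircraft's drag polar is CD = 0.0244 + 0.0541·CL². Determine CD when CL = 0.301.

CD = 0.0293

CD = 0.0244 + 0.0541 × 0.301² = 0.0244 + 0.004902 = 0.0293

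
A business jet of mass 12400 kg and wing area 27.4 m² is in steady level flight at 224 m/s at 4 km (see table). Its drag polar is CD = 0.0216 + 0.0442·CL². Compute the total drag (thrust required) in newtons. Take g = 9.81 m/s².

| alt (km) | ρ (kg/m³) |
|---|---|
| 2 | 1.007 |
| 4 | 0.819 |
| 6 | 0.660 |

D = 13300 N

At 4 km, from the table: ρ = 0.819 kg/m³.
Level flight ⇒ L = W = m·g = 12400 × 9.81 = 1.2164×10^5 N.
q = ½ρv² = ½ × 0.819 × 224² = 20550 Pa.
CL = 2W/(ρv²S) = 2×1.2164×10^5/(0.819×224²×27.4) = 0.2161.
CD = 0.0216 + 0.0442 × 0.2161² = 0.02366.
D = q·S·CD = 20550 × 27.4 × 0.02366 = 13320 N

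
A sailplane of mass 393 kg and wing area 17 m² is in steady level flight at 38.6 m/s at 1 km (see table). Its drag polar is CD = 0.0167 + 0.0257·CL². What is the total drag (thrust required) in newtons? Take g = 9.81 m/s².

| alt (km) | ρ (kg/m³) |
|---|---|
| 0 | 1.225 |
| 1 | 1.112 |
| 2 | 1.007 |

D = 262 N

At 1 km, from the table: ρ = 1.112 kg/m³.
Level flight ⇒ L = W = m·g = 393 × 9.81 = 3855.3 N.
q = ½ρv² = ½ × 1.112 × 38.6² = 828.4 Pa.
CL = 2W/(ρv²S) = 2×3855.3/(1.112×38.6²×17) = 0.2738.
CD = 0.0167 + 0.0257 × 0.2738² = 0.01863.
D = q·S·CD = 828.4 × 17 × 0.01863 = 262.3 N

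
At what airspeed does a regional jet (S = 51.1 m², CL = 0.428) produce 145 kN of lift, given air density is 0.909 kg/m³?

L = ½ρv²S·CL ⇒ v = √(2L/(ρ·S·CL))
v = √(2 × 1.45×10^5 / (0.909 × 51.1 × 0.428)) = √14590 = 121 m/s

v = 121 m/s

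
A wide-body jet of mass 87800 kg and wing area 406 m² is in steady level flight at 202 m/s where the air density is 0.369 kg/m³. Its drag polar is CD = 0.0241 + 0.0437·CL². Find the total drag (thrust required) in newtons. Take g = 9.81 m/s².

In steady level flight, lift balances weight: W = mg = 87800 × 9.81 = 8.6132×10^5 N.
q = ½ρv² = ½ × 0.369 × 202² = 7528 Pa.
CL = 2W/(ρv²S) = 2×8.6132×10^5/(0.369×202²×406) = 0.2818.
CD = 0.0241 + 0.0437 × 0.2818² = 0.02757.
D = q·S·CD = 7528 × 406 × 0.02757 = 84270 N

D = 84300 N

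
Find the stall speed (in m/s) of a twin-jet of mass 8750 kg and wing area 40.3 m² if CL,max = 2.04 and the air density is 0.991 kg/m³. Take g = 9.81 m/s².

V_stall = 45.9 m/s

Weight W = mg = 8750 × 9.81 = 85840 N.
From L = ½ρV²S·CL,max = W: V_stall = √(2W/(ρSCL,max)) = √(2·85840/(0.991·40.3·2.04))
V_stall = √2107 = 45.9 m/s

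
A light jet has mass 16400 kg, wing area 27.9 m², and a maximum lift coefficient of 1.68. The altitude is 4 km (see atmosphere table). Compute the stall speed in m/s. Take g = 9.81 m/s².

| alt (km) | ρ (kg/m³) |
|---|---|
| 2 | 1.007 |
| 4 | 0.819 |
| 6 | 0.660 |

At 4 km, from the table: ρ = 0.819 kg/m³.
Stall occurs when L = W at CL,max. W = mg = 16400 × 9.81 = 1.609×10^5 N.
From L = ½ρV²S·CL,max = W: V_stall = √(2W/(ρSCL,max)) = √(2·1.609×10^5/(0.819·27.9·1.68))
V_stall = √8382 = 91.6 m/s

V_stall = 91.6 m/s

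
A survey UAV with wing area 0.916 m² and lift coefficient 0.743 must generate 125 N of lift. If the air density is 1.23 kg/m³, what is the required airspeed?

v = 17.3 m/s

L = ½ρv²S·CL ⇒ v = √(2L/(ρ·S·CL))
v = √(2 × 125 / (1.23 × 0.916 × 0.743)) = √298.6 = 17.3 m/s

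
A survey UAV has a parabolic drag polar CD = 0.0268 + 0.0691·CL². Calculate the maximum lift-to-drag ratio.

For CD = CD0 + K·CL², (L/D)max occurs at CL* = √(CD0/K) and equals 1/(2√(K·CD0)).
(L/D)max = 1/(2√(0.0691 × 0.0268)) = 1/(2 × 0.04303) = 11.6

(L/D)max = 11.6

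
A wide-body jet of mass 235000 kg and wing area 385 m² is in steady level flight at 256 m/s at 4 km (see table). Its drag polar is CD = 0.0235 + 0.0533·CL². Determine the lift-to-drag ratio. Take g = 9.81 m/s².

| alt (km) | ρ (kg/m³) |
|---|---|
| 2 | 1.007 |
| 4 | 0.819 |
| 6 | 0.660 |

At 4 km, from the table: ρ = 0.819 kg/m³.
In steady level flight, lift balances weight: W = mg = 235000 × 9.81 = 2.3054×10^6 N.
q = ½ρv² = ½ × 0.819 × 256² = 26840 Pa.
CL = 2W/(ρv²S) = 2×2.3054×10^6/(0.819×256²×385) = 0.2231.
CD = 0.0235 + 0.0533 × 0.2231² = 0.02615.
L/D = CL/CD = 0.2231 / 0.02615 = 8.53

L/D = 8.53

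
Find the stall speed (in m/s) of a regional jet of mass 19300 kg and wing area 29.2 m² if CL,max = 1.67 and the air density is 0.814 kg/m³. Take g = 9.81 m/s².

At stall, lift equals weight: L = W = m·g = 19300 × 9.81 = 1.893×10^5 N.
V_stall = √(2W/(ρ·S·CL,max)) = √(2 × 1.893×10^5 / (0.814 × 29.2 × 1.67))
V_stall = √9540 = 97.7 m/s

V_stall = 97.7 m/s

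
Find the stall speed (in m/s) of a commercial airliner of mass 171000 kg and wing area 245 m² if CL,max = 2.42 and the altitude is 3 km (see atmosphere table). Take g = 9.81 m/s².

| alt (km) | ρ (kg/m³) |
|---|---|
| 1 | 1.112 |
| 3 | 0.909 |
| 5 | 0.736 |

V_stall = 78.9 m/s

At 3 km, from the table: ρ = 0.909 kg/m³.
Weight W = mg = 171000 × 9.81 = 1.678×10^6 N.
From L = ½ρV²S·CL,max = W: V_stall = √(2W/(ρSCL,max)) = √(2·1.678×10^6/(0.909·245·2.42))
V_stall = √6225 = 78.9 m/s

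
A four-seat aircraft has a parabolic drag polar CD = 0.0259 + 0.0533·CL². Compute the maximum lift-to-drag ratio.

(L/D)max = 13.5

For CD = CD0 + K·CL², (L/D)max occurs at CL* = √(CD0/K) and equals 1/(2√(K·CD0)).
(L/D)max = 1/(2√(0.0533 × 0.0259)) = 1/(2 × 0.03715) = 13.5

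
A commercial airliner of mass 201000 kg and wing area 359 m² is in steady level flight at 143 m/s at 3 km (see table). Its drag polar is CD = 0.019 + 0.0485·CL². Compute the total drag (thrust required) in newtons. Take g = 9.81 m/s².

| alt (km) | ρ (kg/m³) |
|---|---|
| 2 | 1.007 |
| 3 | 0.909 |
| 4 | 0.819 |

At 3 km, from the table: ρ = 0.909 kg/m³.
Weight W = mg = 201000 × 9.81 = 1.9718×10^6 N; in level flight L = W.
Dynamic pressure q = 0.5 × 0.909 × 143² = 9294 Pa.
CL = 2W/(ρv²S) = 2×1.9718×10^6/(0.909×143²×359) = 0.591.
CD = 0.019 + 0.0485 × 0.591² = 0.03594.
D = q·S·CD = 9294 × 359 × 0.03594 = 1.199×10^5 N

D = 1.2×10^5 N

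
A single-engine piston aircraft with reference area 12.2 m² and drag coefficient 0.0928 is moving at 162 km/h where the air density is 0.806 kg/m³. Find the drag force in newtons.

D = 924 N

Convert speed: v = 162 km/h ÷ 3.6 = 45 m/s.
D = ½ρv²S·CD = ½ × 0.806 × 45² × 12.2 × 0.0928 = 924 N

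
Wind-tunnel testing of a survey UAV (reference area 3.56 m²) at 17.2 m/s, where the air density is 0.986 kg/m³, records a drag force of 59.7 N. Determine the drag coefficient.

From D = ½ρv²S·CD, rearranging gives CD = 2D/(ρv²S).
CD = 2 × 59.7 / (0.986 × 17.2² × 3.56) = 0.115

CD = 0.115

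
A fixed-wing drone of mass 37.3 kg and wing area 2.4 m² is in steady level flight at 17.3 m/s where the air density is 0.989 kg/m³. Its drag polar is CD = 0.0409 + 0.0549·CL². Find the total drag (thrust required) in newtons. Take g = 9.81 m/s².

In steady level flight, lift balances weight: W = mg = 37.3 × 9.81 = 365.91 N.
Dynamic pressure q = 0.5 × 0.989 × 17.3² = 148 Pa.
CL = 2W/(ρv²S) = 2×365.91/(0.989×17.3²×2.4) = 1.03.
CD = 0.0409 + 0.0549 × 1.03² = 0.09916.
D = q·S·CD = 148 × 2.4 × 0.09916 = 35.22 N

D = 35.2 N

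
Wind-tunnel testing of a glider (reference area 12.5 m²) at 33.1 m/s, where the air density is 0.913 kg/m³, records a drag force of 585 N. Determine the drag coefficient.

CD = 0.0936

From D = ½ρv²S·CD, rearranging gives CD = 2D/(ρv²S).
CD = 2 × 585 / (0.913 × 33.1² × 12.5) = 0.0936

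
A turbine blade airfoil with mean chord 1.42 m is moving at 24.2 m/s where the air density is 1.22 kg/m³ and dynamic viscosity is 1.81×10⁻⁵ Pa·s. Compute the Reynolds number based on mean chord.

Re = 2.32×10^6

Re = ρ·v·c/μ = 1.22 × 24.2 × 1.42 / (1.81×10⁻⁵) = 2.32×10^6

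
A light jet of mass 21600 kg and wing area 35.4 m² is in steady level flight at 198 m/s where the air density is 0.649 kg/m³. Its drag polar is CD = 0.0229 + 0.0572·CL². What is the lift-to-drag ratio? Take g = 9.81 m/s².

L/D = 13.2

In steady level flight, lift balances weight: W = mg = 21600 × 9.81 = 2.119×10^5 N.
q = ½ρv² = ½ × 0.649 × 198² = 12720 Pa.
CL = 2W/(ρv²S) = 2×2.119×10^5/(0.649×198²×35.4) = 0.4705.
CD = 0.0229 + 0.0572 × 0.4705² = 0.03556.
L/D = CL/CD = 0.4705 / 0.03556 = 13.2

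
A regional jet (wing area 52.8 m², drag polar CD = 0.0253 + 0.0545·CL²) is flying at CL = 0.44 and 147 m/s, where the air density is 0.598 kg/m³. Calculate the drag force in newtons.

D = 12200 N

CD = 0.0253 + 0.0545 × 0.44² = 0.03585
D = ½ρv²S·CD = ½ × 0.598 × 147² × 52.8 × 0.03585 = 12200 N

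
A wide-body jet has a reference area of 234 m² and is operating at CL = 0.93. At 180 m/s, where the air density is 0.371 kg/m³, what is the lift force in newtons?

Dynamic pressure q = ½ρv² = ½ × 0.371 × 180² = 6010 Pa.
L = q·S·CL = 6010 × 234 × 0.93 = 1.31×10^6 N ≈ 1310 kN

L = 1.31×10^6 N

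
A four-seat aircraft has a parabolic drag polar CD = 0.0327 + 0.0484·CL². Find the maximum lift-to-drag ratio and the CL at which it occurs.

For CD = CD0 + K·CL², (L/D)max occurs at CL* = √(CD0/K) and equals 1/(2√(K·CD0)).
(L/D)max = 1/(2√(0.0484 × 0.0327)) = 1/(2 × 0.03978) = 12.6
CL* = √(0.0327/0.0484) = 0.822

(L/D)max = 12.6, at CL = 0.822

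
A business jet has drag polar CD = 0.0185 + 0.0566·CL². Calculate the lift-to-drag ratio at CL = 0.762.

L/D = 14.8

CD = 0.0185 + 0.0566 × 0.762² = 0.05136
L/D = CL/CD = 0.762 / 0.05136 = 14.8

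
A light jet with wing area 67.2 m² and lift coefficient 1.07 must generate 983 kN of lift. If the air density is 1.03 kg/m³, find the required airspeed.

v = 163 m/s

L = ½ρv²S·CL ⇒ v = √(2L/(ρ·S·CL))
v = √(2 × 9.83×10^5 / (1.03 × 67.2 × 1.07)) = √26550 = 163 m/s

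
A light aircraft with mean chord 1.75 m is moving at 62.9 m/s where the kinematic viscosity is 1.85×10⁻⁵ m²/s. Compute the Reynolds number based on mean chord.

Re = 5.95×10^6

Re = v·c/ν = 62.9 × 1.75 / (1.85×10⁻⁵) = 5.95×10^6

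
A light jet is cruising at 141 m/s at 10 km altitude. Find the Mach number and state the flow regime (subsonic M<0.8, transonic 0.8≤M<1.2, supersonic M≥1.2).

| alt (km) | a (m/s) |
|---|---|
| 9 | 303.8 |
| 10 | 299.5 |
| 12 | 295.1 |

At 10 km, from the table: a = 299.5 m/s.
M = v/a = 141 / 299.5 = 0.471
M = 0.471 → subsonic.

M = 0.471 (subsonic)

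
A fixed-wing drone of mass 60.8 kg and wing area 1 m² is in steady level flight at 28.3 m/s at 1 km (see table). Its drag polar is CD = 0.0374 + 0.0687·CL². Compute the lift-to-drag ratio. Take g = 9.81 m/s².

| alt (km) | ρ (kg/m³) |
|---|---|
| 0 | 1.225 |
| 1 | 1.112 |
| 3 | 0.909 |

At 1 km, from the table: ρ = 1.112 kg/m³.
Weight W = mg = 60.8 × 9.81 = 596.45 N; in level flight L = W.
Dynamic pressure q = 0.5 × 1.112 × 28.3² = 445.3 Pa.
CL = W/(q·S) = 596.45 / (445.3 × 1) = 1.339.
CD = 0.0374 + 0.0687 × 1.339² = 0.1607.
L/D = CL/CD = 1.339 / 0.1607 = 8.34

L/D = 8.34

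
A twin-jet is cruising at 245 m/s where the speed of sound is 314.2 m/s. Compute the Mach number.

M = 0.78

M = v/a = 245 / 314.2 = 0.78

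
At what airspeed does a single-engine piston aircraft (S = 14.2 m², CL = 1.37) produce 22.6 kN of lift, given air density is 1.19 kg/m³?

L = ½ρv²S·CL ⇒ v = √(2L/(ρ·S·CL))
v = √(2 × 22600 / (1.19 × 14.2 × 1.37)) = √1952 = 44.2 m/s

v = 44.2 m/s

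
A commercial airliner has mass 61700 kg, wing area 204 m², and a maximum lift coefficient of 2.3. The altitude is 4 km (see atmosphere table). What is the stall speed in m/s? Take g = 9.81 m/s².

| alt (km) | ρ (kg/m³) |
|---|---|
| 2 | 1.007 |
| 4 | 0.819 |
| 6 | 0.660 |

V_stall = 56.1 m/s

At 4 km, from the table: ρ = 0.819 kg/m³.
Weight W = mg = 61700 × 9.81 = 6.053×10^5 N.
From L = ½ρV²S·CL,max = W: V_stall = √(2W/(ρSCL,max)) = √(2·6.053×10^5/(0.819·204·2.3))
V_stall = √3150 = 56.1 m/s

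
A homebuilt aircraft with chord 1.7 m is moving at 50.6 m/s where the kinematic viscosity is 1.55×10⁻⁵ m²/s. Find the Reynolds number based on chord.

Re = v·c/ν = 50.6 × 1.7 / (1.55×10⁻⁵) = 5.55×10^6

Re = 5.55×10^6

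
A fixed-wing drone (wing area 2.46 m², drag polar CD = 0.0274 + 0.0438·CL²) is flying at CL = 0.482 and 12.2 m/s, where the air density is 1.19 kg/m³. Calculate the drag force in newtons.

D = 8.19 N

CD = 0.0274 + 0.0438 × 0.482² = 0.03758
D = ½ρv²S·CD = ½ × 1.19 × 12.2² × 2.46 × 0.03758 = 8.19 N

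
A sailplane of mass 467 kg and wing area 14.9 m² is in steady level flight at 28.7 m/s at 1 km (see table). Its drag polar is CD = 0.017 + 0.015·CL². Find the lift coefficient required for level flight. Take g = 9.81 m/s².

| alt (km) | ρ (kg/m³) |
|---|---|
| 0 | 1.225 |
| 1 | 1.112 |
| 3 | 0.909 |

CL = 0.671

At 1 km, from the table: ρ = 1.112 kg/m³.
In steady level flight, lift balances weight: W = mg = 467 × 9.81 = 4581.3 N.
Dynamic pressure q = 0.5 × 1.112 × 28.7² = 458 Pa.
Required CL = L/(qS) = 4581.3/(458·14.9) = 0.6714.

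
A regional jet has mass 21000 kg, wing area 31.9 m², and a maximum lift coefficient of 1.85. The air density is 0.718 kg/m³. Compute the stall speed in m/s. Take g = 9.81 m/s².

V_stall = 98.6 m/s

Weight W = mg = 21000 × 9.81 = 2.06×10^5 N.
From L = ½ρV²S·CL,max = W: V_stall = √(2W/(ρSCL,max)) = √(2·2.06×10^5/(0.718·31.9·1.85))
V_stall = √9724 = 98.6 m/s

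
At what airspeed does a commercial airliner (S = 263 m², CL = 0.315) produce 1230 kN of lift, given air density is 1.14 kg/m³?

v = 161 m/s

L = ½ρv²S·CL ⇒ v = √(2L/(ρ·S·CL))
v = √(2 × 1.23×10^6 / (1.14 × 263 × 0.315)) = √26050 = 161 m/s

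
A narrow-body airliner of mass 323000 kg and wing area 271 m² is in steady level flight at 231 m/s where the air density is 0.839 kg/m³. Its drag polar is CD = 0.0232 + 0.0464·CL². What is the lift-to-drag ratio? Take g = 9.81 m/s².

Weight W = mg = 323000 × 9.81 = 3.1686×10^6 N; in level flight L = W.
Dynamic pressure q = 0.5 × 0.839 × 231² = 22380 Pa.
CL = W/(q·S) = 3.1686×10^6 / (22380 × 271) = 0.5223.
CD = 0.0232 + 0.0464 × 0.5223² = 0.03586.
L/D = CL/CD = 0.5223 / 0.03586 = 14.6

L/D = 14.6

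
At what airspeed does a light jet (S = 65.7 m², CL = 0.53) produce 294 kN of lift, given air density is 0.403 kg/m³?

L = ½ρv²S·CL ⇒ v = √(2L/(ρ·S·CL))
v = √(2 × 2.94×10^5 / (0.403 × 65.7 × 0.53)) = √41900 = 205 m/s

v = 205 m/s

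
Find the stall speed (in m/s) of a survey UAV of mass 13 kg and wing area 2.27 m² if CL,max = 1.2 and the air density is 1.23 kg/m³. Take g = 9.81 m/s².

V_stall = 8.72 m/s

Weight W = mg = 13 × 9.81 = 127.5 N.
V_stall = √(2W/(ρ·S·CL,max)) = √(2 × 127.5 / (1.23 × 2.27 × 1.2))
V_stall = √76.13 = 8.72 m/s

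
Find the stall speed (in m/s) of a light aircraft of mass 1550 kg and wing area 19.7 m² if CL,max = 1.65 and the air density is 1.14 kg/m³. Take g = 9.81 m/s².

Stall occurs when L = W at CL,max. W = mg = 1550 × 9.81 = 15210 N.
From L = ½ρV²S·CL,max = W: V_stall = √(2W/(ρSCL,max)) = √(2·15210/(1.14·19.7·1.65))
V_stall = √820.7 = 28.6 m/s

V_stall = 28.6 m/s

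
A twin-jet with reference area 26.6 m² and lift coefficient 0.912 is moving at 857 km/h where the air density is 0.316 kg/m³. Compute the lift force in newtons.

Convert speed: v = 857 km/h ÷ 3.6 = 238.1 m/s.
Dynamic pressure q = ½ρv² = ½ × 0.316 × 238.1² = 8954 Pa.
L = q·S·CL = 8954 × 26.6 × 0.912 = 2.17×10^5 N ≈ 217 kN

L = 2.17×10^5 N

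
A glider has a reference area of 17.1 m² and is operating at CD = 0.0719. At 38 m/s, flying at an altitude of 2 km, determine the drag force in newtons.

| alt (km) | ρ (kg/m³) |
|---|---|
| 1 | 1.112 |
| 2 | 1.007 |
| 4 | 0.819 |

At 2 km, from the table: ρ = 1.007 kg/m³.
Dynamic pressure q = ½ρv² = ½ × 1.007 × 38² = 727.1 Pa.
D = q·S·CD = 727.1 × 17.1 × 0.0719 = 894 N

D = 894 N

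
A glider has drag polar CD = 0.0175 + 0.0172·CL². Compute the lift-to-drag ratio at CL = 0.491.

CD = 0.0175 + 0.0172 × 0.491² = 0.02165
L/D = CL/CD = 0.491 / 0.02165 = 22.7

L/D = 22.7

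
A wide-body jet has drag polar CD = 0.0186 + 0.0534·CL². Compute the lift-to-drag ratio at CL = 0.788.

L/D = 15.2

CD = 0.0186 + 0.0534 × 0.788² = 0.05176
L/D = CL/CD = 0.788 / 0.05176 = 15.2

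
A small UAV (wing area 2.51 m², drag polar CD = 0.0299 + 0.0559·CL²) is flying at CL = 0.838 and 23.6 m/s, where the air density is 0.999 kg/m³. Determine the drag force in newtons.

CD = 0.0299 + 0.0559 × 0.838² = 0.06916
D = ½ρv²S·CD = ½ × 0.999 × 23.6² × 2.51 × 0.06916 = 48.3 N

D = 48.3 N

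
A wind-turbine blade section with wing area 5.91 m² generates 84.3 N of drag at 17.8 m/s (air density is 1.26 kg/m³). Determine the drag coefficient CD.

CD = 0.0715

From D = ½ρv²S·CD, rearranging gives CD = 2D/(ρv²S).
CD = 2 × 84.3 / (1.26 × 17.8² × 5.91) = 0.0715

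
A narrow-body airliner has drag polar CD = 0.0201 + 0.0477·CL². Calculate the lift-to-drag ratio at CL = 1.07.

CD = 0.0201 + 0.0477 × 1.07² = 0.07471
L/D = CL/CD = 1.07 / 0.07471 = 14.3

L/D = 14.3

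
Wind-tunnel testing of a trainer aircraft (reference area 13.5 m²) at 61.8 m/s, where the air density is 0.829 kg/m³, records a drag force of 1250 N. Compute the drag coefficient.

From D = ½ρv²S·CD, rearranging gives CD = 2D/(ρv²S).
CD = 2 × 1250 / (0.829 × 61.8² × 13.5) = 0.0585

CD = 0.0585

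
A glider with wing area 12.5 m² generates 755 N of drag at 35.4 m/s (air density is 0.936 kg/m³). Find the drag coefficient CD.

From D = ½ρv²S·CD, rearranging gives CD = 2D/(ρv²S).
CD = 2 × 755 / (0.936 × 35.4² × 12.5) = 0.103

CD = 0.103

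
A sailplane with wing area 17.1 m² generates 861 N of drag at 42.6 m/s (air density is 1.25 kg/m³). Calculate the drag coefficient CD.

From D = ½ρv²S·CD, rearranging gives CD = 2D/(ρv²S).
CD = 2 × 861 / (1.25 × 42.6² × 17.1) = 0.0444

CD = 0.0444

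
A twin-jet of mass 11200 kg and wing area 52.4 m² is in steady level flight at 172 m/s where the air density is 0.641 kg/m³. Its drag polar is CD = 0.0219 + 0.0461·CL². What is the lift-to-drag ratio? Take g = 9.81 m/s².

In steady level flight, lift balances weight: W = mg = 11200 × 9.81 = 1.0987×10^5 N.
q = ½ρv² = ½ × 0.641 × 172² = 9482 Pa.
CL = 2W/(ρv²S) = 2×1.0987×10^5/(0.641×172²×52.4) = 0.2211.
CD = 0.0219 + 0.0461 × 0.2211² = 0.02415.
L/D = CL/CD = 0.2211 / 0.02415 = 9.16

L/D = 9.16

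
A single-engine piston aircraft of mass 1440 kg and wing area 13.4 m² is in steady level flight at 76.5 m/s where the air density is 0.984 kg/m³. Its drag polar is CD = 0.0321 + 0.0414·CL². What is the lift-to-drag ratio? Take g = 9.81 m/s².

L/D = 9.72

In steady level flight, lift balances weight: W = mg = 1440 × 9.81 = 14126 N.
q = ½ρv² = ½ × 0.984 × 76.5² = 2879 Pa.
CL = 2W/(ρv²S) = 2×14126/(0.984×76.5²×13.4) = 0.3661.
CD = 0.0321 + 0.0414 × 0.3661² = 0.03765.
L/D = CL/CD = 0.3661 / 0.03765 = 9.72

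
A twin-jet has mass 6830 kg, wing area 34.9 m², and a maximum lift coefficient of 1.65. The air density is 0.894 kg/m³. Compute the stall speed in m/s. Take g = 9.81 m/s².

V_stall = 51 m/s

Weight W = mg = 6830 × 9.81 = 67000 N.
V_stall = √(2W/(ρ·S·CL,max)) = √(2 × 67000 / (0.894 × 34.9 × 1.65))
V_stall = √2603 = 51 m/s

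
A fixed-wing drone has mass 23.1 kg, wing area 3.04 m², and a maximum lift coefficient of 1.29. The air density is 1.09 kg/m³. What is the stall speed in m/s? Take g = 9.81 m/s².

V_stall = 10.3 m/s

Weight W = mg = 23.1 × 9.81 = 226.6 N.
From L = ½ρV²S·CL,max = W: V_stall = √(2W/(ρSCL,max)) = √(2·226.6/(1.09·3.04·1.29))
V_stall = √106 = 10.3 m/s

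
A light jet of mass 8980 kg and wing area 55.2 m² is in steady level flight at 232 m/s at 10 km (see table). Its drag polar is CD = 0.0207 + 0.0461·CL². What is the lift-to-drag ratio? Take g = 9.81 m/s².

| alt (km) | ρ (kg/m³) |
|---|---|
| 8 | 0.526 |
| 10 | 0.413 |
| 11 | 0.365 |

At 10 km, from the table: ρ = 0.413 kg/m³.
Weight W = mg = 8980 × 9.81 = 88094 N; in level flight L = W.
q = ½ρv² = ½ × 0.413 × 232² = 11110 Pa.
Required CL = L/(qS) = 88094/(11110·55.2) = 0.1436.
CD = 0.0207 + 0.0461 × 0.1436² = 0.02165.
L/D = CL/CD = 0.1436 / 0.02165 = 6.63

L/D = 6.63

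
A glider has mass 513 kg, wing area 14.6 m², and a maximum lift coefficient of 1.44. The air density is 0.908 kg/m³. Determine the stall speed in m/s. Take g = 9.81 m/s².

Stall occurs when L = W at CL,max. W = mg = 513 × 9.81 = 5033 N.
From L = ½ρV²S·CL,max = W: V_stall = √(2W/(ρSCL,max)) = √(2·5033/(0.908·14.6·1.44))
V_stall = √527.2 = 23 m/s

V_stall = 23 m/s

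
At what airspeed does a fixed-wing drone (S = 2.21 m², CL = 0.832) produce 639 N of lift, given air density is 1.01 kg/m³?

L = ½ρv²S·CL ⇒ v = √(2L/(ρ·S·CL))
v = √(2 × 639 / (1.01 × 2.21 × 0.832)) = √688.2 = 26.2 m/s

v = 26.2 m/s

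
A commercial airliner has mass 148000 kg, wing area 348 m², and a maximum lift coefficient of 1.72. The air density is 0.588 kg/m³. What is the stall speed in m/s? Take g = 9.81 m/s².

Weight W = mg = 148000 × 9.81 = 1.452×10^6 N.
From L = ½ρV²S·CL,max = W: V_stall = √(2W/(ρSCL,max)) = √(2·1.452×10^6/(0.588·348·1.72))
V_stall = √8250 = 90.8 m/s

V_stall = 90.8 m/s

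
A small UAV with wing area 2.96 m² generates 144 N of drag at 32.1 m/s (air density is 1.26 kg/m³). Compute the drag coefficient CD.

From D = ½ρv²S·CD, rearranging gives CD = 2D/(ρv²S).
CD = 2 × 144 / (1.26 × 32.1² × 2.96) = 0.0749

CD = 0.0749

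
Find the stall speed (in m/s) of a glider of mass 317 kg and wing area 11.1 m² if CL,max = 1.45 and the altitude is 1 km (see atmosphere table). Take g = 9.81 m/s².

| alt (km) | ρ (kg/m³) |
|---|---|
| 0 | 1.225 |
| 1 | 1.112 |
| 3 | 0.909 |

V_stall = 18.6 m/s

At 1 km, from the table: ρ = 1.112 kg/m³.
At stall, lift equals weight: L = W = m·g = 317 × 9.81 = 3110 N.
V_stall = √(2W/(ρ·S·CL,max)) = √(2 × 3110 / (1.112 × 11.1 × 1.45))
V_stall = √347.5 = 18.6 m/s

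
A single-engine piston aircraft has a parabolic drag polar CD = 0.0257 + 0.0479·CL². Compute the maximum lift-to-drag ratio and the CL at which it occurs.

For CD = CD0 + K·CL², (L/D)max occurs at CL* = √(CD0/K) and equals 1/(2√(K·CD0)).
(L/D)max = 1/(2√(0.0479 × 0.0257)) = 1/(2 × 0.03509) = 14.3
CL* = √(0.0257/0.0479) = 0.732

(L/D)max = 14.3, at CL = 0.732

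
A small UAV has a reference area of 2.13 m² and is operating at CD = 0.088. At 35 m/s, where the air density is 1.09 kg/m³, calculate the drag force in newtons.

Dynamic pressure q = ½ρv² = ½ × 1.09 × 35² = 667.6 Pa.
D = q·S·CD = 667.6 × 2.13 × 0.088 = 125 N

D = 125 N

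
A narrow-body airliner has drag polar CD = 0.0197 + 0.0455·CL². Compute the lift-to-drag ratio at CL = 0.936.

CD = 0.0197 + 0.0455 × 0.936² = 0.05956
L/D = CL/CD = 0.936 / 0.05956 = 15.7

L/D = 15.7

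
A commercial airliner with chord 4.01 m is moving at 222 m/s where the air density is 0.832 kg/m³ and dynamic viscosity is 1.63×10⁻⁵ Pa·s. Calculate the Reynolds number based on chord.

Re = 4.54×10^7

Re = ρ·v·c/μ = 0.832 × 222 × 4.01 / (1.63×10⁻⁵) = 4.54×10^7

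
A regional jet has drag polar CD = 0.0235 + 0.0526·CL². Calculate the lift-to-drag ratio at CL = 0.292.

CD = 0.0235 + 0.0526 × 0.292² = 0.02798
L/D = CL/CD = 0.292 / 0.02798 = 10.4

L/D = 10.4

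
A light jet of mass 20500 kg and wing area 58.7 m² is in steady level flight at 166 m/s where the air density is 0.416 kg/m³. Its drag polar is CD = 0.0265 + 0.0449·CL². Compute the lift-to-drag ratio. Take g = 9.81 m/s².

L/D = 14.1

In steady level flight, lift balances weight: W = mg = 20500 × 9.81 = 2.011×10^5 N.
q = ½ρv² = ½ × 0.416 × 166² = 5732 Pa.
CL = 2W/(ρv²S) = 2×2.011×10^5/(0.416×166²×58.7) = 0.5977.
CD = 0.0265 + 0.0449 × 0.5977² = 0.04254.
L/D = CL/CD = 0.5977 / 0.04254 = 14.1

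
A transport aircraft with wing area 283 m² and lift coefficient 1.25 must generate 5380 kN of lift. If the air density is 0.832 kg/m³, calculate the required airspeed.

L = ½ρv²S·CL ⇒ v = √(2L/(ρ·S·CL))
v = √(2 × 5.38×10^6 / (0.832 × 283 × 1.25)) = √36560 = 191 m/s

v = 191 m/s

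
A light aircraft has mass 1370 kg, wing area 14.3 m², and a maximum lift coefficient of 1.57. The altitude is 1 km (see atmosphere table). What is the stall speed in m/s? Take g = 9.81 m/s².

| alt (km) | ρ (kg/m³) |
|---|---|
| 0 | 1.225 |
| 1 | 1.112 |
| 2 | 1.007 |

V_stall = 32.8 m/s

At 1 km, from the table: ρ = 1.112 kg/m³.
Weight W = mg = 1370 × 9.81 = 13440 N.
V_stall = √(2W/(ρ·S·CL,max)) = √(2 × 13440 / (1.112 × 14.3 × 1.57))
V_stall = √1077 = 32.8 m/s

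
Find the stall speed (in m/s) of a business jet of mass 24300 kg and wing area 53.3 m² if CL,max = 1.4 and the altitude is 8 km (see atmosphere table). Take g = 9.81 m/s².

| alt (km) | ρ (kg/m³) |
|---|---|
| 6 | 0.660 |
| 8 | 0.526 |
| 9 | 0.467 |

V_stall = 110 m/s

At 8 km, from the table: ρ = 0.526 kg/m³.
Stall occurs when L = W at CL,max. W = mg = 24300 × 9.81 = 2.384×10^5 N.
From L = ½ρV²S·CL,max = W: V_stall = √(2W/(ρSCL,max)) = √(2·2.384×10^5/(0.526·53.3·1.4))
V_stall = √12150 = 110 m/s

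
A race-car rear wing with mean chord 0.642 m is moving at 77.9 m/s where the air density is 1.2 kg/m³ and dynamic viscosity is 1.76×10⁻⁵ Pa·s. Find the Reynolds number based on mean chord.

Re = 3.41×10^6

Re = ρ·v·c/μ = 1.2 × 77.9 × 0.642 / (1.76×10⁻⁵) = 3.41×10^6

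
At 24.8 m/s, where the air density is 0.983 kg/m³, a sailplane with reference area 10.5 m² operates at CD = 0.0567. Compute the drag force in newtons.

D = ½ρv²S·CD = ½ × 0.983 × 24.8² × 10.5 × 0.0567 = 180 N

D = 180 N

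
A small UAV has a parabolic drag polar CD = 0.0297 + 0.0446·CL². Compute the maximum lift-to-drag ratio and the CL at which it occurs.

(L/D)max = 13.7, at CL = 0.816

For CD = CD0 + K·CL², (L/D)max occurs at CL* = √(CD0/K) and equals 1/(2√(K·CD0)).
(L/D)max = 1/(2√(0.0446 × 0.0297)) = 1/(2 × 0.0364) = 13.7
CL* = √(0.0297/0.0446) = 0.816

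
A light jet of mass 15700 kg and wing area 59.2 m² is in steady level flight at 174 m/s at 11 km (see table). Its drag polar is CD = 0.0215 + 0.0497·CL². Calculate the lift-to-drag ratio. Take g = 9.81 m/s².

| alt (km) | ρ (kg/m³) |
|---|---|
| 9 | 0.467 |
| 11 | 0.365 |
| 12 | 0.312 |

At 11 km, from the table: ρ = 0.365 kg/m³.
Weight W = mg = 15700 × 9.81 = 1.5402×10^5 N; in level flight L = W.
q = ½ρv² = ½ × 0.365 × 174² = 5525 Pa.
CL = 2W/(ρv²S) = 2×1.5402×10^5/(0.365×174²×59.2) = 0.4709.
CD = 0.0215 + 0.0497 × 0.4709² = 0.03252.
L/D = CL/CD = 0.4709 / 0.03252 = 14.5

L/D = 14.5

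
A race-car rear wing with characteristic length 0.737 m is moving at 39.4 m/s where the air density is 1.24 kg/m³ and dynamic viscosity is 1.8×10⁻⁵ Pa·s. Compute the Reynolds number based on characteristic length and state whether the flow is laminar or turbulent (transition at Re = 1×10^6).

Re = 2×10^6 (turbulent)

Re = ρ·v·c/μ = 1.24 × 39.4 × 0.737 / (1.8×10⁻⁵) = 2×10^6
Since 2×10^6 > 1×10^6, the flow is turbulent.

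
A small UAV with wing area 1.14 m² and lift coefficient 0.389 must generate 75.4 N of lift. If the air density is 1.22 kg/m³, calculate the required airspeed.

L = ½ρv²S·CL ⇒ v = √(2L/(ρ·S·CL))
v = √(2 × 75.4 / (1.22 × 1.14 × 0.389)) = √278.7 = 16.7 m/s

v = 16.7 m/s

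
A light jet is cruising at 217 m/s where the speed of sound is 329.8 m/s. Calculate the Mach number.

M = v/a = 217 / 329.8 = 0.658

M = 0.658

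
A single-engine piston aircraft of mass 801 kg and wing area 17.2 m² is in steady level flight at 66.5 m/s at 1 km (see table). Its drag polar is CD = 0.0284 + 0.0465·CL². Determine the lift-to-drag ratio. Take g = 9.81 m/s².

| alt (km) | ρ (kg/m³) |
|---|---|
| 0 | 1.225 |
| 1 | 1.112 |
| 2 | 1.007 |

L/D = 6.19

At 1 km, from the table: ρ = 1.112 kg/m³.
Level flight ⇒ L = W = m·g = 801 × 9.81 = 7857.8 N.
q = ½ρv² = ½ × 1.112 × 66.5² = 2459 Pa.
Required CL = L/(qS) = 7857.8/(2459·17.2) = 0.1858.
CD = 0.0284 + 0.0465 × 0.1858² = 0.03001.
L/D = CL/CD = 0.1858 / 0.03001 = 6.19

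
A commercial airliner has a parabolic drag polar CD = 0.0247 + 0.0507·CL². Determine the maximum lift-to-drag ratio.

For CD = CD0 + K·CL², (L/D)max occurs at CL* = √(CD0/K) and equals 1/(2√(K·CD0)).
(L/D)max = 1/(2√(0.0507 × 0.0247)) = 1/(2 × 0.03539) = 14.1

(L/D)max = 14.1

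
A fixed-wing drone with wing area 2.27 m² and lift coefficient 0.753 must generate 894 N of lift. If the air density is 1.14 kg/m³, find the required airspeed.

L = ½ρv²S·CL ⇒ v = √(2L/(ρ·S·CL))
v = √(2 × 894 / (1.14 × 2.27 × 0.753)) = √917.6 = 30.3 m/s

v = 30.3 m/s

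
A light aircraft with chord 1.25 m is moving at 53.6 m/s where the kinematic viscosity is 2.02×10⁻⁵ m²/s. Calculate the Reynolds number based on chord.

Re = 3.32×10^6

Re = v·c/ν = 53.6 × 1.25 / (2.02×10⁻⁵) = 3.32×10^6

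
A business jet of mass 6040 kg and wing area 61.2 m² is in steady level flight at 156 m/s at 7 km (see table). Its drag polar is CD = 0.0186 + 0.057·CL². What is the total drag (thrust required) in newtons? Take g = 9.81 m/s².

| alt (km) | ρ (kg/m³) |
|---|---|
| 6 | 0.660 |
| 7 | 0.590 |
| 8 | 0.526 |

At 7 km, from the table: ρ = 0.590 kg/m³.
Weight W = mg = 6040 × 9.81 = 59252 N; in level flight L = W.
q = ½ρv² = ½ × 0.59 × 156² = 7179 Pa.
CL = W/(q·S) = 59252 / (7179 × 61.2) = 0.1349.
CD = 0.0186 + 0.057 × 0.1349² = 0.01964.
D = q·S·CD = 7179 × 61.2 × 0.01964 = 8628 N

D = 8630 N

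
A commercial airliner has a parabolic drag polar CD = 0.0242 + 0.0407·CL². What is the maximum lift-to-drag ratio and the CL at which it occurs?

For CD = CD0 + K·CL², (L/D)max occurs at CL* = √(CD0/K) and equals 1/(2√(K·CD0)).
(L/D)max = 1/(2√(0.0407 × 0.0242)) = 1/(2 × 0.03138) = 15.9
CL* = √(0.0242/0.0407) = 0.771

(L/D)max = 15.9, at CL = 0.771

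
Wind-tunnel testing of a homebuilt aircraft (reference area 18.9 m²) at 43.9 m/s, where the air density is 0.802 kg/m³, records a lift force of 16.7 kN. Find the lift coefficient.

CL = 1.14

From L = ½ρv²S·CL, rearranging gives CL = 2L/(ρv²S).
CL = 2 × 16700 / (0.802 × 43.9² × 18.9) = 1.14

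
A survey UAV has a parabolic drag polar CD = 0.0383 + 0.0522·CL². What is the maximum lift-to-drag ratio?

For CD = CD0 + K·CL², (L/D)max occurs at CL* = √(CD0/K) and equals 1/(2√(K·CD0)).
(L/D)max = 1/(2√(0.0522 × 0.0383)) = 1/(2 × 0.04471) = 11.2

(L/D)max = 11.2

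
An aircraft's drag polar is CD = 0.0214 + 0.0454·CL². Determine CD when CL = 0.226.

CD = 0.0214 + 0.0454 × 0.226² = 0.0214 + 0.002319 = 0.0237

CD = 0.0237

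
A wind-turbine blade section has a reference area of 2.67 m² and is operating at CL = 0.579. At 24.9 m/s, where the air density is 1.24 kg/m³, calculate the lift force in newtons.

Dynamic pressure q = ½ρv² = ½ × 1.24 × 24.9² = 384.4 Pa.
L = q·S·CL = 384.4 × 2.67 × 0.579 = 594 N

L = 594 N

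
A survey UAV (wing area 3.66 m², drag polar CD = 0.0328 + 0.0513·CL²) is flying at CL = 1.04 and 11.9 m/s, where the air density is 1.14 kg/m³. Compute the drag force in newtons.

D = 26.1 N

CD = 0.0328 + 0.0513 × 1.04² = 0.08829
D = ½ρv²S·CD = ½ × 1.14 × 11.9² × 3.66 × 0.08829 = 26.1 N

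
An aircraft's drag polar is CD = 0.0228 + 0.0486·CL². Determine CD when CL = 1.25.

CD = 0.0987

CD = 0.0228 + 0.0486 × 1.25² = 0.0228 + 0.07594 = 0.0987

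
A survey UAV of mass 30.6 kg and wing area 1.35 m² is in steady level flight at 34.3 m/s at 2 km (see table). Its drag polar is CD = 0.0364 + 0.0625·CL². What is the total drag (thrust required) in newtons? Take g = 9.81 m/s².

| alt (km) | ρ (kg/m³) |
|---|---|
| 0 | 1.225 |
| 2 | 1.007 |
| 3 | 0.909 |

D = 36.2 N

At 2 km, from the table: ρ = 1.007 kg/m³.
In steady level flight, lift balances weight: W = mg = 30.6 × 9.81 = 300.19 N.
Dynamic pressure q = 0.5 × 1.007 × 34.3² = 592.4 Pa.
CL = W/(q·S) = 300.19 / (592.4 × 1.35) = 0.3754.
CD = 0.0364 + 0.0625 × 0.3754² = 0.04521.
D = q·S·CD = 592.4 × 1.35 × 0.04521 = 36.15 N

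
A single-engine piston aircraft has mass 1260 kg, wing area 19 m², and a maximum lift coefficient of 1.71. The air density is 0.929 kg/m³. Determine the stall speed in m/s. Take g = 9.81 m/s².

Stall occurs when L = W at CL,max. W = mg = 1260 × 9.81 = 12360 N.
V_stall = √(2W/(ρ·S·CL,max)) = √(2 × 12360 / (0.929 × 19 × 1.71))
V_stall = √819 = 28.6 m/s

V_stall = 28.6 m/s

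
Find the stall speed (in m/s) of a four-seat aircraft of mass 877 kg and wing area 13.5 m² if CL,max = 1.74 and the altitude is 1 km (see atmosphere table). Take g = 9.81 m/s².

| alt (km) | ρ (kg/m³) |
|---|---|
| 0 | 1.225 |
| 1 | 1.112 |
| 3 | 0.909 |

V_stall = 25.7 m/s

At 1 km, from the table: ρ = 1.112 kg/m³.
Weight W = mg = 877 × 9.81 = 8603 N.
From L = ½ρV²S·CL,max = W: V_stall = √(2W/(ρSCL,max)) = √(2·8603/(1.112·13.5·1.74))
V_stall = √658.7 = 25.7 m/s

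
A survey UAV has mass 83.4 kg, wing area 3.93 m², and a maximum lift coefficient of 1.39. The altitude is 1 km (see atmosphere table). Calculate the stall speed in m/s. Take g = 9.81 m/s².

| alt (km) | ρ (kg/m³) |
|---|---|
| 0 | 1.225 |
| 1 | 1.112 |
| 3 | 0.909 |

V_stall = 16.4 m/s

At 1 km, from the table: ρ = 1.112 kg/m³.
Stall occurs when L = W at CL,max. W = mg = 83.4 × 9.81 = 818.2 N.
From L = ½ρV²S·CL,max = W: V_stall = √(2W/(ρSCL,max)) = √(2·818.2/(1.112·3.93·1.39))
V_stall = √269.4 = 16.4 m/s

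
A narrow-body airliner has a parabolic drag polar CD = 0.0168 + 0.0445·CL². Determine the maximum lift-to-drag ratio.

For CD = CD0 + K·CL², (L/D)max occurs at CL* = √(CD0/K) and equals 1/(2√(K·CD0)).
(L/D)max = 1/(2√(0.0445 × 0.0168)) = 1/(2 × 0.02734) = 18.3

(L/D)max = 18.3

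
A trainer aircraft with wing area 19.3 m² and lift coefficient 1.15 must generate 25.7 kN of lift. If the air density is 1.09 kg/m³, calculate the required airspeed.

v = 46.1 m/s

L = ½ρv²S·CL ⇒ v = √(2L/(ρ·S·CL))
v = √(2 × 25700 / (1.09 × 19.3 × 1.15)) = √2125 = 46.1 m/s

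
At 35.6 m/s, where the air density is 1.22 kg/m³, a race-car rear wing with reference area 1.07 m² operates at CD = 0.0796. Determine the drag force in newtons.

D = 65.8 N

D = ½ρv²S·CD = ½ × 1.22 × 35.6² × 1.07 × 0.0796 = 65.8 N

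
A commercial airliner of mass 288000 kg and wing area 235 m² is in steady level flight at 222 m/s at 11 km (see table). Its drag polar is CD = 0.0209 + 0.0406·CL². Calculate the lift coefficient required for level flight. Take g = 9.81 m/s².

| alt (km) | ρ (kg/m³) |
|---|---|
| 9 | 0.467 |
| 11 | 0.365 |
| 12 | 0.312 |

At 11 km, from the table: ρ = 0.365 kg/m³.
Level flight ⇒ L = W = m·g = 288000 × 9.81 = 2.8253×10^6 N.
Dynamic pressure q = 0.5 × 0.365 × 222² = 8994 Pa.
Required CL = L/(qS) = 2.8253×10^6/(8994·235) = 1.337.

CL = 1.34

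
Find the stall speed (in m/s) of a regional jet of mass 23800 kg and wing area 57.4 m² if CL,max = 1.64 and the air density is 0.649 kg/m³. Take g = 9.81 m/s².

V_stall = 87.4 m/s

At stall, lift equals weight: L = W = m·g = 23800 × 9.81 = 2.335×10^5 N.
V_stall = √(2W/(ρ·S·CL,max)) = √(2 × 2.335×10^5 / (0.649 × 57.4 × 1.64))
V_stall = √7643 = 87.4 m/s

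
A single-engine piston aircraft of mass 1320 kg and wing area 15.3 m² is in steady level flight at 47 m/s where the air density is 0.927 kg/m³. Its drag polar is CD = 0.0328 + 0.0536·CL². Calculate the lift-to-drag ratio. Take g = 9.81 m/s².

L/D = 11.9

Level flight ⇒ L = W = m·g = 1320 × 9.81 = 12949 N.
q = ½ρv² = ½ × 0.927 × 47² = 1024 Pa.
CL = W/(q·S) = 12949 / (1024 × 15.3) = 0.8266.
CD = 0.0328 + 0.0536 × 0.8266² = 0.06942.
L/D = CL/CD = 0.8266 / 0.06942 = 11.9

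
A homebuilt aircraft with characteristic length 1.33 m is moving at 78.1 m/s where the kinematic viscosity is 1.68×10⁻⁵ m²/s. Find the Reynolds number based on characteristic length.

Re = v·c/ν = 78.1 × 1.33 / (1.68×10⁻⁵) = 6.18×10^6

Re = 6.18×10^6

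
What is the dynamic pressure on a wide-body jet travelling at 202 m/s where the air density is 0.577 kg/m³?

q = ½ρv² = ½ × 0.577 × 202² = 11800 Pa

q = 11800 Pa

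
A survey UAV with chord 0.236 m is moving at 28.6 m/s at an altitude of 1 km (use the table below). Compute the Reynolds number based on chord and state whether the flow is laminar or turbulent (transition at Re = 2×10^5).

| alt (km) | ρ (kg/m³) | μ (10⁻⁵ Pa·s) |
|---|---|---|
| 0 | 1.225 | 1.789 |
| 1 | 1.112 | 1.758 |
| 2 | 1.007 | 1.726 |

Re = 4.27×10^5 (turbulent)

At 1 km, from the table: ρ = 1.112 kg/m³, μ = 1.758×10⁻⁵ Pa·s.
Re = ρ·v·c/μ = 1.112 × 28.6 × 0.236 / (1.758×10⁻⁵) = 4.27×10^5
Since 4.27×10^5 > 2×10^5, the flow is turbulent.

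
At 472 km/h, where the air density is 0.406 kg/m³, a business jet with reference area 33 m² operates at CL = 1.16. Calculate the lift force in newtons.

Convert speed: v = 472 km/h ÷ 3.6 = 131.1 m/s.
Dynamic pressure q = ½ρv² = ½ × 0.406 × 131.1² = 3490 Pa.
L = q·S·CL = 3490 × 33 × 1.16 = 1.34×10^5 N ≈ 134 kN

L = 1.34×10^5 N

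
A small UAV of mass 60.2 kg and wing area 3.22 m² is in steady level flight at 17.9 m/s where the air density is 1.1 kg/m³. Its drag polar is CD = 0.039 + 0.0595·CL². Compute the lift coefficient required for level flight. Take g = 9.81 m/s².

Level flight ⇒ L = W = m·g = 60.2 × 9.81 = 590.56 N.
q = ½ρv² = ½ × 1.1 × 17.9² = 176.2 Pa.
Required CL = L/(qS) = 590.56/(176.2·3.22) = 1.041.

CL = 1.04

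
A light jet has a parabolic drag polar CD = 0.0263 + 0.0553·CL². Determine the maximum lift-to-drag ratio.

For CD = CD0 + K·CL², (L/D)max occurs at CL* = √(CD0/K) and equals 1/(2√(K·CD0)).
(L/D)max = 1/(2√(0.0553 × 0.0263)) = 1/(2 × 0.03814) = 13.1

(L/D)max = 13.1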